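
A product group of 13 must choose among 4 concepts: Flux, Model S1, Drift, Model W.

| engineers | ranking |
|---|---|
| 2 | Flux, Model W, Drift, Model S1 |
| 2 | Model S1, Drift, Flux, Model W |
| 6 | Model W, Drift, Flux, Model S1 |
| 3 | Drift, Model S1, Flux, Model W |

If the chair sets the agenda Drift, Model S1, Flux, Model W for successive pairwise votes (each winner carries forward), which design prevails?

Model W

Round 1: Drift vs Model S1 — 11–2, Drift advances.
Round 2: Drift vs Flux — 11–2, Drift advances.
Round 3: Drift vs Model W — 5–8, Model W advances.
Model W survives the agenda.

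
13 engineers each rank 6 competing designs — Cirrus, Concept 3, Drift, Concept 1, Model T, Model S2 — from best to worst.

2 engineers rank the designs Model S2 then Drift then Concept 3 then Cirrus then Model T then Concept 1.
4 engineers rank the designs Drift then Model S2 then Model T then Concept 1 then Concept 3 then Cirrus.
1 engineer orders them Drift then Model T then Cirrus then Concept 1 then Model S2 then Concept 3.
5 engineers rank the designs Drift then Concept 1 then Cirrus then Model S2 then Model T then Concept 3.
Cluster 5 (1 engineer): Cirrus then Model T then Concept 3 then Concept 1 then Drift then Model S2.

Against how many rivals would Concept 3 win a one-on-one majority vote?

0

Concept 3 against each rival (13 engineers):
Concept 3 vs Cirrus: 6 to 7, Cirrus.
Concept 3 vs Drift: Drift, 12–1.
Concept 3–Concept 1: Concept 1 10–3.
Concept 3 vs Model T: Model T, 11–2.
Concept 3–Model S2: Model S2 12–1.
Concept 3 beats no one; loses to Cirrus, Drift, Concept 1, Model T, Model S2 — 0 pairwise wins.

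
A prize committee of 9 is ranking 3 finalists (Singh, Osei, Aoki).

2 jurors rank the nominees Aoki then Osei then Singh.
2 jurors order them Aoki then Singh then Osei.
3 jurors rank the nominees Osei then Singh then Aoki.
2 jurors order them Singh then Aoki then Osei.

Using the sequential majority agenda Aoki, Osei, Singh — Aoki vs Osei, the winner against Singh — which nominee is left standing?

Round 1: Aoki vs Osei — 6–3, Aoki advances.
Round 2: Aoki vs Singh — 4–5, Singh advances.
The agenda winner is Singh.

Singh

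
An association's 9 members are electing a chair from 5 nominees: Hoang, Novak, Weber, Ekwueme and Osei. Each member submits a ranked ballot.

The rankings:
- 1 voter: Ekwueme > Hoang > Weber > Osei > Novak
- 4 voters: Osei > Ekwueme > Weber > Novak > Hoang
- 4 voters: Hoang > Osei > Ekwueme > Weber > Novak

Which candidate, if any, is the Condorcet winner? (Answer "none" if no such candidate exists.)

Pairwise majorities:
Hoang vs Novak: 1+4 = 5 for Hoang, 4 for Novak — Hoang by 5–4.
Hoang vs Weber: Hoang preferred on 1+4 = 5 ballots; Hoang wins 5–4.
Hoang vs Ekwueme: 4 for Hoang, 5 for Ekwueme — Ekwueme by 5–4.
Hoang vs Osei: 1+4 = 5 for Hoang, 4 for Osei — Hoang by 5–4.
Novak vs Weber: 0 for Novak, 9 for Weber — Weber by 9–0.
Novak vs Ekwueme: 0 for Novak, 9 for Ekwueme — Ekwueme by 9–0.
Novak vs Osei: Novak is ranked higher on 0 ballots, Osei on 9. Osei wins 9–0.
Weber vs Ekwueme: 0 for Weber, 9 for Ekwueme — Ekwueme by 9–0.
Weber vs Osei: Weber is ranked higher on 1 ballot, Osei on 8. Osei wins 8–1.
Ekwueme vs Osei: 1 to 8, Osei.
Every candidate loses at least once (Hoang loses to Ekwueme; Novak loses to Hoang; Weber loses to Hoang; Ekwueme loses to Osei; Osei loses to Hoang). The majority relation contains the cycle Hoang > Osei > Ekwueme > Hoang, so there is no Condorcet winner.

none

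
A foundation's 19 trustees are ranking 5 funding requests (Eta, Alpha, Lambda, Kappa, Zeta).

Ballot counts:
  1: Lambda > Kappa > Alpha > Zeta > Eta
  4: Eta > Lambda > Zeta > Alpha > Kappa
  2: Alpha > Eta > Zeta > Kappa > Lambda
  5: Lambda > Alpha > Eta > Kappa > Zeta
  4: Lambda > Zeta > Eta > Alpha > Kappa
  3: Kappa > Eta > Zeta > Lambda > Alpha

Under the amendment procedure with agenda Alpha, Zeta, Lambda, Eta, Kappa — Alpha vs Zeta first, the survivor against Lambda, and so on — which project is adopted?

Lambda

Round 1: Alpha vs Zeta — 8–11, Zeta advances.
Round 2: Zeta vs Lambda — 5–14, Lambda advances.
Round 3: Lambda vs Eta — 10–9, Lambda advances.
Round 4: Lambda vs Kappa — 14–5, Lambda advances.
Lambda survives the agenda.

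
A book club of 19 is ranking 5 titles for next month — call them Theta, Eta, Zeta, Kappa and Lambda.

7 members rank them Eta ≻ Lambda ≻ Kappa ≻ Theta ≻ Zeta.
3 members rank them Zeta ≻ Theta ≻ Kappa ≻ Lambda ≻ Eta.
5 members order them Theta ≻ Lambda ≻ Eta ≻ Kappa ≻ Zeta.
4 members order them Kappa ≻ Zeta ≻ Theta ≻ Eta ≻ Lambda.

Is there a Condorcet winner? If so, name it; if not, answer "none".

Head-to-head results (19 members):
Theta–Eta: Theta 12–7.
Theta–Zeta: Theta 12–7.
Theta–Kappa: Kappa 11–8.
Theta vs Lambda: 12 to 7, Theta.
Eta–Zeta: Eta 12–7.
Eta vs Kappa: Eta, 12–7.
Eta vs Lambda: 7+4 = 11 for Eta, 8 for Lambda — Eta by 11–8.
Zeta–Kappa: Kappa 16–3.
Zeta vs Lambda: Lambda, 12–7.
Kappa vs Lambda: Lambda, 12–7.
Every book loses at least once (Theta loses to Kappa; Eta loses to Theta; Zeta loses to Theta; Kappa loses to Eta; Lambda loses to Theta). The majority relation contains the cycle Theta beats Eta beats Kappa beats Theta, so there is no Condorcet winner.

none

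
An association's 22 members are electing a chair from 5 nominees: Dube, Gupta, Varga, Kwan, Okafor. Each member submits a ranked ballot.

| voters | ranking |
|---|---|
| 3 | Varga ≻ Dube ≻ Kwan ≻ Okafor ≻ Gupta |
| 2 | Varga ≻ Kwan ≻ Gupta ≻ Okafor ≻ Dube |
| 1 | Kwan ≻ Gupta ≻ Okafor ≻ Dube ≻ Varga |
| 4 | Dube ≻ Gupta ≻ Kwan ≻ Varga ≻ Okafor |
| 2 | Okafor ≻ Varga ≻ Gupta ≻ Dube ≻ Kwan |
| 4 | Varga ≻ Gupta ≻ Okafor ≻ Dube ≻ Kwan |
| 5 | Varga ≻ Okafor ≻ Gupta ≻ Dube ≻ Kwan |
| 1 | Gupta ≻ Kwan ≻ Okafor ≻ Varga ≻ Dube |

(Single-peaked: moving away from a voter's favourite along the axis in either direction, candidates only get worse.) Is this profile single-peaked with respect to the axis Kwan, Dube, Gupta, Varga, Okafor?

Axis positions: Kwan=1, Dube=2, Gupta=3, Varga=4, Okafor=5.
Type 1: ranking walks positions 4-2-1-5-3; Dube is ranked above Gupta even though Gupta lies between Dube and the peak Varga on the axis — preferences dip and rise again. Not single-peaked.
Type 2: ranking walks positions 4-1-3-5-2; Kwan is ranked above Gupta even though Gupta lies between Kwan and the peak Varga on the axis — preferences dip and rise again. Not single-peaked.
Type 3: ranking walks positions 1-3-5-2-4; Gupta is ranked above Dube even though Dube lies between Gupta and the peak Kwan on the axis — preferences dip and rise again. Not single-peaked.
Type 4 (peak Dube at position 2): ranking walks positions 2-3-1-4-5, expanding outward from the peak — single-peaked.
Type 5 (peak Okafor at position 5): ranking walks positions 5-4-3-2-1, expanding outward from the peak — single-peaked.
Type 6 (peak Varga at position 4): ranking walks positions 4-3-5-2-1, expanding outward from the peak — single-peaked.
Type 7 (peak Varga at position 4): ranking walks positions 4-5-3-2-1, expanding outward from the peak — single-peaked.
Type 8: ranking walks positions 3-1-5-4-2; Kwan is ranked above Dube even though Dube lies between Kwan and the peak Gupta on the axis — preferences dip and rise again. Not single-peaked.
Type 1 violates single-peakedness, so the profile is not single-peaked on this axis.

no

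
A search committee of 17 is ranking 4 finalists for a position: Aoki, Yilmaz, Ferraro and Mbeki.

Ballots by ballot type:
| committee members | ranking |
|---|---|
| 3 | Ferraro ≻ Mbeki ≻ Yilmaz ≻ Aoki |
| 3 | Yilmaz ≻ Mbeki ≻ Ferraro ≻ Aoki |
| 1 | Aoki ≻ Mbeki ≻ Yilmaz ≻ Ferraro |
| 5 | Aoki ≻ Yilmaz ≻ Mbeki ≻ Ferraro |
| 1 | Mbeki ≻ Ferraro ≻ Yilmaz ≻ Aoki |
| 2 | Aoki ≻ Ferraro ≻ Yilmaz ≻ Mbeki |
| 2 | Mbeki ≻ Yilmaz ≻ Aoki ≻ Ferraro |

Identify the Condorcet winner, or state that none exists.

Yilmaz

Pairwise majorities:
Aoki vs Yilmaz: Aoki preferred on 1+5+2 = 8 ballots; Yilmaz wins 9–8.
Aoki vs Ferraro: 10 to 7, Aoki.
Aoki vs Mbeki: 1+5+2 = 8 for Aoki, 9 for Mbeki — Mbeki by 9–8.
Yilmaz vs Ferraro: Yilmaz is ranked higher on 3+1+5+2 = 11 ballots, Ferraro on 6. Yilmaz wins 11–6.
Yilmaz vs Mbeki: Yilmaz preferred on 3+5+2 = 10 ballots; Yilmaz wins 10–7.
Ferraro vs Mbeki: Ferraro preferred on 3+2 = 5 ballots; Mbeki wins 12–5.
Yilmaz wins every pairwise contest, so Yilmaz is the Condorcet winner.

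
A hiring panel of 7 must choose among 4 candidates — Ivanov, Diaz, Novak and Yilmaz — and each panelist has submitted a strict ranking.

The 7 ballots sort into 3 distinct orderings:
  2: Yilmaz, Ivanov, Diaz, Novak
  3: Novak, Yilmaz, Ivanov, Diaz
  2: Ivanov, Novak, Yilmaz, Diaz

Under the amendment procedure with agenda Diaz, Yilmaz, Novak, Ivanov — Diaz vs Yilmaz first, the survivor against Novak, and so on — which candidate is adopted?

Ivanov

Round 1: Diaz vs Yilmaz — 0–7, Yilmaz advances.
Round 2: Yilmaz vs Novak — 2–5, Novak advances.
Round 3: Novak vs Ivanov — 3–4, Ivanov advances.
The agenda winner is Ivanov.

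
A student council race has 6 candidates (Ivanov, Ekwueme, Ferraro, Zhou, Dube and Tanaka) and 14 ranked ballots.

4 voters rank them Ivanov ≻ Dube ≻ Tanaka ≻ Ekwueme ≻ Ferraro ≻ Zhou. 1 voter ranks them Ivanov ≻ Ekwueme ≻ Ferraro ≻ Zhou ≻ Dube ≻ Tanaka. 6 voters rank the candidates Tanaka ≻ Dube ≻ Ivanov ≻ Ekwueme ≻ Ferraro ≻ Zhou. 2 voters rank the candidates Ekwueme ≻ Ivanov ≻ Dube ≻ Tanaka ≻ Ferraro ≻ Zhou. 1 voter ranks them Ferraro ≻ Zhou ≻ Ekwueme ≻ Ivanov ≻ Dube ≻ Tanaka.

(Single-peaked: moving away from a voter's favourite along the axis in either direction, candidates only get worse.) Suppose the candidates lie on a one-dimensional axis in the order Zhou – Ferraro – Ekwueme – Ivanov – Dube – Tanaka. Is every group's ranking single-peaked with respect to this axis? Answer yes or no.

yes

Axis positions: Zhou=1, Ferraro=2, Ekwueme=3, Ivanov=4, Dube=5, Tanaka=6.
Group 1 (peak Ivanov at position 4): ranking walks positions 4-5-6-3-2-1, expanding outward from the peak — single-peaked.
Group 2 (peak Ivanov at position 4): ranking walks positions 4-3-2-1-5-6, expanding outward from the peak — single-peaked.
Group 3 (peak Tanaka at position 6): ranking walks positions 6-5-4-3-2-1, expanding outward from the peak — single-peaked.
Group 4 (peak Ekwueme at position 3): ranking walks positions 3-4-5-6-2-1, expanding outward from the peak — single-peaked.
Group 5 (peak Ferraro at position 2): ranking walks positions 2-1-3-4-5-6, expanding outward from the peak — single-peaked.
Every ranking is single-peaked on this axis.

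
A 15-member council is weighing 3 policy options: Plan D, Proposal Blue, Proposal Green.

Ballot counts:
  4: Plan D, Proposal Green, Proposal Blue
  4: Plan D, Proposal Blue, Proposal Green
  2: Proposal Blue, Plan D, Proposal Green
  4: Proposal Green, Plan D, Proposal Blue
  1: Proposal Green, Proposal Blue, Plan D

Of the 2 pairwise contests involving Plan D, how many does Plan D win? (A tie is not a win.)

Plan D against each rival (15 council members):
Plan D vs Proposal Blue: Plan D preferred on 4+4+4 = 12 ballots; Plan D wins 12–3.
Plan D vs Proposal Green: 10 to 5, Plan D.
Plan D beats Proposal Blue, Proposal Green — 2 pairwise wins.

2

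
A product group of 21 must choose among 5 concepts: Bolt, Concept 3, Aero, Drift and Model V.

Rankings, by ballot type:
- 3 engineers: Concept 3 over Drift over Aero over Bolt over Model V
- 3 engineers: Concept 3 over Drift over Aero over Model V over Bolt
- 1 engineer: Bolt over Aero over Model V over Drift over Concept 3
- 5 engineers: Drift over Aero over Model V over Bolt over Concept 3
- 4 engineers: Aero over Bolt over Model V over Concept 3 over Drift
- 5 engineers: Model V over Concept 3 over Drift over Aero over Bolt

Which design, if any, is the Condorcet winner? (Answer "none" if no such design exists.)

Check each pair by majority over 21 ballots:
Bolt vs Concept 3: Concept 3, 11–10.
Bolt–Aero: Aero 20–1.
Bolt vs Drift: Drift, 16–5.
Bolt–Model V: Model V 13–8.
Concept 3 vs Aero: Concept 3, 11–10.
Concept 3 vs Drift: Concept 3 wins 15–6.
Concept 3–Model V: Model V 15–6.
Aero vs Drift: Drift, 16–5.
Aero vs Model V: Aero wins 16–5.
Drift vs Model V: Drift wins 11–10.
Each design drops at least one matchup (Bolt loses to Concept 3; Concept 3 loses to Model V; Aero loses to Concept 3; Drift loses to Concept 3; Model V loses to Aero); the cycle Concept 3 → Aero → Model V → Concept 3 rules out a Condorcet winner.

none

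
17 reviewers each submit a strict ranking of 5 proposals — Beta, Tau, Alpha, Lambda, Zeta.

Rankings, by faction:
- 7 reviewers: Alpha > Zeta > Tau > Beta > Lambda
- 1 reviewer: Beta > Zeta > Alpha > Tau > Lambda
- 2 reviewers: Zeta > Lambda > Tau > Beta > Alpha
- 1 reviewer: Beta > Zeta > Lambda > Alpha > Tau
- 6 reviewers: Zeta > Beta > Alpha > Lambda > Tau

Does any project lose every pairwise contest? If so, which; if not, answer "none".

Pairwise majorities:
Beta vs Tau: Beta is ranked higher on 1+1+6 = 8 ballots, Tau on 9. Tau wins 9–8.
Beta–Alpha: Beta 10–7.
Beta vs Lambda: Beta, 15–2.
Beta vs Zeta: Zeta wins 15–2.
Tau vs Alpha: Alpha wins 15–2.
Tau vs Lambda: Tau is ranked higher on 7+1 = 8 ballots, Lambda on 9. Lambda wins 9–8.
Tau vs Zeta: Zeta wins 17–0.
Alpha vs Lambda: Alpha, 14–3.
Alpha vs Zeta: 7 for Alpha, 10 for Zeta — Zeta by 10–7.
Lambda vs Zeta: Lambda is ranked higher on 0 ballots, Zeta on 17. Zeta wins 17–0.
Each project has at least one pairwise win (Beta beats Alpha; Tau beats Beta; Alpha beats Tau; Lambda beats Tau; Zeta beats Beta) — no Condorcet loser.

none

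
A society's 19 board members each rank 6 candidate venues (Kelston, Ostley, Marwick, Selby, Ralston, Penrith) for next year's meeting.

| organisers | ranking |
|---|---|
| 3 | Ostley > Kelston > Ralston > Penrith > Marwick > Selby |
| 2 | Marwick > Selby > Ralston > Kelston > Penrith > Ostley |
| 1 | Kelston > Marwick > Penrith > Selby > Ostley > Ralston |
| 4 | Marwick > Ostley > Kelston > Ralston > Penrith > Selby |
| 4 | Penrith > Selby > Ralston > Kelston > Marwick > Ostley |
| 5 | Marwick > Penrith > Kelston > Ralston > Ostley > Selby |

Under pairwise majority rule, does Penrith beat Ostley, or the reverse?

Penrith

Ballots ranking Penrith above Ostley: 2 + 1 + 4 + 5 = 12.
Ballots ranking Ostley above Penrith: 19 − 12 = 7.
Penrith wins the head-to-head 12–7.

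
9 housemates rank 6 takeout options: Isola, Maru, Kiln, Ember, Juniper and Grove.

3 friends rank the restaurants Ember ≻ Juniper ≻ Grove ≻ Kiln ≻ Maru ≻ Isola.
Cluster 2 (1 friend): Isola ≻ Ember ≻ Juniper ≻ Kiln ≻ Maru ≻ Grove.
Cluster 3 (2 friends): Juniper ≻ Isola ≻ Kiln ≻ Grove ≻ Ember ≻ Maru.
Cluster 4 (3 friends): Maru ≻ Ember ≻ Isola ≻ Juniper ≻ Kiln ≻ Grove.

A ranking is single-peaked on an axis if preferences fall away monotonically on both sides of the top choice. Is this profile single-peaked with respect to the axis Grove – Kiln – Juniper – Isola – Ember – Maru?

Axis positions: Grove=1, Kiln=2, Juniper=3, Isola=4, Ember=5, Maru=6.
Cluster 1: ranking walks positions 5-3-1-2-6-4; Juniper is ranked above Isola even though Isola lies between Juniper and the peak Ember on the axis — preferences dip and rise again. Not single-peaked.
Cluster 2 (peak Isola at position 4): ranking walks positions 4-5-3-2-6-1, expanding outward from the peak — single-peaked.
Cluster 3 (peak Juniper at position 3): ranking walks positions 3-4-2-1-5-6, expanding outward from the peak — single-peaked.
Cluster 4 (peak Maru at position 6): ranking walks positions 6-5-4-3-2-1, expanding outward from the peak — single-peaked.
Cluster 1 violates single-peakedness, so the profile is not single-peaked on this axis.

no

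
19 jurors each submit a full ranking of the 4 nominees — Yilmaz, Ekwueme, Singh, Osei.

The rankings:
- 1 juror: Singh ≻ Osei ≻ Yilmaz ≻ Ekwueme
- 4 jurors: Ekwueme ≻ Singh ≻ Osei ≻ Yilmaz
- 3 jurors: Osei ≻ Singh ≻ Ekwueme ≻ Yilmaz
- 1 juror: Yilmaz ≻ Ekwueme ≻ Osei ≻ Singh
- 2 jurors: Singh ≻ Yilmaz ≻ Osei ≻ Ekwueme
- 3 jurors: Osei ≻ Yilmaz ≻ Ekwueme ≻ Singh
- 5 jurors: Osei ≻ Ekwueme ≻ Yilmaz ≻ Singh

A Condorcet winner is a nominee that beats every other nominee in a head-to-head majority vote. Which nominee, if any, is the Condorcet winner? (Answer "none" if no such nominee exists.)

Osei

Pairwise majorities:
Yilmaz vs Ekwueme: 7 to 12, Ekwueme.
Yilmaz vs Singh: 1+3+5 = 9 for Yilmaz, 10 for Singh — Singh by 10–9.
Yilmaz vs Osei: 1+2 = 3 for Yilmaz, 16 for Osei — Osei by 16–3.
Ekwueme vs Singh: 4+1+3+5 = 13 for Ekwueme, 6 for Singh — Ekwueme by 13–6.
Ekwueme vs Osei: Ekwueme is ranked higher on 4+1 = 5 ballots, Osei on 14. Osei wins 14–5.
Singh vs Osei: 7 to 12, Osei.
Osei wins every pairwise contest, so Osei is the Condorcet winner.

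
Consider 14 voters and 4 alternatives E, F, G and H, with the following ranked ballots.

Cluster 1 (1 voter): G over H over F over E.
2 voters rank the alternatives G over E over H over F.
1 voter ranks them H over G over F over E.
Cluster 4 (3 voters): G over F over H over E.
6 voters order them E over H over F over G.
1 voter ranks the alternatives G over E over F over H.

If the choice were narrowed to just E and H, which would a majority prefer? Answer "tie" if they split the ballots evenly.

E

Ballots ranking E above H: 2 + 6 + 1 = 9.
Ballots ranking H above E: 14 − 9 = 5.
E wins the head-to-head 9–5.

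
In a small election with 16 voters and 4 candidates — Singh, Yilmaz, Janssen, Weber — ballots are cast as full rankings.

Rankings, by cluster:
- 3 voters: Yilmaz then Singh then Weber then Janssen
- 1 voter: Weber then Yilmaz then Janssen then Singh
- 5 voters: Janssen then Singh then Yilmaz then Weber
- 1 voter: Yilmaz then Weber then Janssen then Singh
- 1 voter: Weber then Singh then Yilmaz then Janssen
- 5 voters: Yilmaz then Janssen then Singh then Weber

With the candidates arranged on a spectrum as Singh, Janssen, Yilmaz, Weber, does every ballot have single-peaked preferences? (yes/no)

no

Axis positions: Singh=1, Janssen=2, Yilmaz=3, Weber=4.
Cluster 1: ranking walks positions 3-1-4-2; Singh is ranked above Janssen even though Janssen lies between Singh and the peak Yilmaz on the axis — preferences dip and rise again. Not single-peaked.
Cluster 2 (peak Weber at position 4): ranking walks positions 4-3-2-1, expanding outward from the peak — single-peaked.
Cluster 3 (peak Janssen at position 2): ranking walks positions 2-1-3-4, expanding outward from the peak — single-peaked.
Cluster 4 (peak Yilmaz at position 3): ranking walks positions 3-4-2-1, expanding outward from the peak — single-peaked.
Cluster 5: ranking walks positions 4-1-3-2; Singh is ranked above Yilmaz even though Yilmaz lies between Singh and the peak Weber on the axis — preferences dip and rise again. Not single-peaked.
Cluster 6 (peak Yilmaz at position 3): ranking walks positions 3-2-1-4, expanding outward from the peak — single-peaked.
Cluster 1 violates single-peakedness, so the profile is not single-peaked on this axis.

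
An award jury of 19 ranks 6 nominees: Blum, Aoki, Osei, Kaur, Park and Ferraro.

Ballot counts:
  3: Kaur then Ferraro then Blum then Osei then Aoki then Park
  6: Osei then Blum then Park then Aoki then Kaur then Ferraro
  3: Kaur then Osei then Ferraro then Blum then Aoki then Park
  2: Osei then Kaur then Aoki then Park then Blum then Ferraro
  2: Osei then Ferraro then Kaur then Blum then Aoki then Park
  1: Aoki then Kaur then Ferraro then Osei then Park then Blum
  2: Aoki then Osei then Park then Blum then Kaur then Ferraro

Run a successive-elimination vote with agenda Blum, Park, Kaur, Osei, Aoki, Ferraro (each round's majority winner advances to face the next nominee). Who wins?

Round 1: Blum vs Park — 14–5, Blum advances.
Round 2: Blum vs Kaur — 8–11, Kaur advances.
Round 3: Kaur vs Osei — 7–12, Osei advances.
Round 4: Osei vs Aoki — 16–3, Osei advances.
Round 5: Osei vs Ferraro — 15–4, Osei advances.
Osei survives the agenda.

Osei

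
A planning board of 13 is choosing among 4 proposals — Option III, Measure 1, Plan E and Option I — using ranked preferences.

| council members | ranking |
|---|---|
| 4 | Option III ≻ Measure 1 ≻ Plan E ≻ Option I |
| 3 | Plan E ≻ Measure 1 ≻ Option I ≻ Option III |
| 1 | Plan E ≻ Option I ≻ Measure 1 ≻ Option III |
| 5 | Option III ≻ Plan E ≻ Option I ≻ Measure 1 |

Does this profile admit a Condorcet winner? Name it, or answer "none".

Check each pair by majority over 13 ballots:
Option III vs Measure 1: Option III preferred on 4+5 = 9 ballots; Option III wins 9–4.
Option III vs Plan E: 9 to 4, Option III.
Option III vs Option I: 4+5 = 9 for Option III, 4 for Option I — Option III by 9–4.
Measure 1 vs Plan E: Measure 1 preferred on 4 ballots; Plan E wins 9–4.
Measure 1 vs Option I: Measure 1 is ranked higher on 4+3 = 7 ballots, Option I on 6. Measure 1 wins 7–6.
Plan E vs Option I: 4+3+1+5 = 13 for Plan E, 0 for Option I — Plan E by 13–0.
Option III wins every pairwise contest, so Option III is the Condorcet winner.

Option III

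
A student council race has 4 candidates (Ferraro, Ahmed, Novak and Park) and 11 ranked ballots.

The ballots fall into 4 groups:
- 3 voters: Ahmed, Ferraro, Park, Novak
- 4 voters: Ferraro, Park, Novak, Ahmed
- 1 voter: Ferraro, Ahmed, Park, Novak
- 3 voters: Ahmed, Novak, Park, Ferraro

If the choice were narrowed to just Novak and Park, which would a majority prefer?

Park

Ballots ranking Novak above Park: 3.
Ballots ranking Park above Novak: 11 − 3 = 8.
Park wins the head-to-head 8–3.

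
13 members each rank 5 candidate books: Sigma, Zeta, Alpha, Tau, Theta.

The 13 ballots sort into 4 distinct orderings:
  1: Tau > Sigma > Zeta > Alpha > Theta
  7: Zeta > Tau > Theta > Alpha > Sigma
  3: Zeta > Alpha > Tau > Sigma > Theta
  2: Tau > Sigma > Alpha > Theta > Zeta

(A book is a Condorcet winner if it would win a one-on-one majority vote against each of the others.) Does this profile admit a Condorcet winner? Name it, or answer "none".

Pairwise majorities:
Sigma–Zeta: Zeta 10–3.
Sigma vs Alpha: Alpha wins 10–3.
Sigma–Tau: Tau 13–0.
Sigma–Theta: Theta 7–6.
Zeta vs Alpha: Zeta wins 11–2.
Zeta vs Tau: Zeta wins 10–3.
Zeta vs Theta: Zeta, 11–2.
Alpha vs Tau: Tau wins 10–3.
Alpha–Theta: Theta 7–6.
Tau–Theta: Tau 13–0.
Zeta wins every pairwise contest, so Zeta is the Condorcet winner.

Zeta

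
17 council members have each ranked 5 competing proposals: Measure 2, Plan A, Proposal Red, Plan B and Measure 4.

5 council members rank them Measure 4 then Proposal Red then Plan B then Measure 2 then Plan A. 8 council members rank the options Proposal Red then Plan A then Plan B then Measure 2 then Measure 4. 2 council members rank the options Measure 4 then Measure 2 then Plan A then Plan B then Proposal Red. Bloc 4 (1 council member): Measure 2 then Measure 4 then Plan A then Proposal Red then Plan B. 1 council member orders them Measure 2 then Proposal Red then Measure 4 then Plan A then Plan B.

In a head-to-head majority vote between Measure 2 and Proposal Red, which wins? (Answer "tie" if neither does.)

Proposal Red

Ballots ranking Measure 2 above Proposal Red: 2 + 1 + 1 = 4.
Ballots ranking Proposal Red above Measure 2: 17 − 4 = 13.
Proposal Red wins the head-to-head 13–4.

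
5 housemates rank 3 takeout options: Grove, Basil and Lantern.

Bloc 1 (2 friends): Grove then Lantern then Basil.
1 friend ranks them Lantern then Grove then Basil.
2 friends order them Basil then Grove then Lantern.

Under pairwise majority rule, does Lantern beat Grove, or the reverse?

Grove

Ballots ranking Lantern above Grove: 1.
Ballots ranking Grove above Lantern: 5 − 1 = 4.
Grove wins the head-to-head 4–1.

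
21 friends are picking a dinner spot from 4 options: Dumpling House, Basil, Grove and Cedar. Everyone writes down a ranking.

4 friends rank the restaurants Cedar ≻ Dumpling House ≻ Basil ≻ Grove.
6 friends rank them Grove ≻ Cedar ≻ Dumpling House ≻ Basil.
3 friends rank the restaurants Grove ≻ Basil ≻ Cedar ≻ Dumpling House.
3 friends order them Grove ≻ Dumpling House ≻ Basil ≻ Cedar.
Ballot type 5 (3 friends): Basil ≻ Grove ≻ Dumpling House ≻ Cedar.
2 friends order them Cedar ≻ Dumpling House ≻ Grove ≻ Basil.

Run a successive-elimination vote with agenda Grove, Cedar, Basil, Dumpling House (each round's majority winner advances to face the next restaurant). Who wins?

Round 1: Grove vs Cedar — 15–6, Grove advances.
Round 2: Grove vs Basil — 14–7, Grove advances.
Round 3: Grove vs Dumpling House — 15–6, Grove advances.
The agenda winner is Grove.

Grove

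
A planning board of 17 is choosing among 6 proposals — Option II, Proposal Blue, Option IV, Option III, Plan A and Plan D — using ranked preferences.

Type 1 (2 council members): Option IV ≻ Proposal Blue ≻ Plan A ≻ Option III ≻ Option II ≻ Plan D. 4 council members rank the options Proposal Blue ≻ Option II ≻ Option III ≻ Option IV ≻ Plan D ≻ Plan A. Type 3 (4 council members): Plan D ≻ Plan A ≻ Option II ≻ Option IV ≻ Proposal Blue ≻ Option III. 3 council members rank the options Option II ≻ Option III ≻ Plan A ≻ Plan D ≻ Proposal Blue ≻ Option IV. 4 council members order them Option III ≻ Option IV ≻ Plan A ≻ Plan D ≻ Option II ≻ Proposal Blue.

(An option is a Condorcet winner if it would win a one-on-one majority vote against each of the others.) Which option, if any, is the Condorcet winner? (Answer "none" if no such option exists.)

Pairwise majorities:
Option II vs Proposal Blue: Option II, 11–6.
Option II–Option IV: Option II 11–6.
Option II vs Option III: Option II, 11–6.
Option II vs Plan A: Plan A, 10–7.
Option II–Plan D: Option II 9–8.
Proposal Blue vs Option IV: Option IV wins 10–7.
Proposal Blue–Option III: Proposal Blue 10–7.
Proposal Blue vs Plan A: Plan A wins 11–6.
Proposal Blue vs Plan D: Plan D, 11–6.
Option IV–Option III: Option III 11–6.
Option IV–Plan A: Option IV 10–7.
Option IV vs Plan D: Option IV, 10–7.
Option III–Plan A: Option III 11–6.
Option III–Plan D: Option III 13–4.
Plan A vs Plan D: Plan A, 9–8.
No option is unbeaten: Option II loses to Plan A; Proposal Blue loses to Option II; Option IV loses to Option II; Option III loses to Option II; Plan A loses to Option IV; Plan D loses to Option II. In particular Option II > Option IV > Plan A > Option II is a majority cycle — no Condorcet winner exists.

none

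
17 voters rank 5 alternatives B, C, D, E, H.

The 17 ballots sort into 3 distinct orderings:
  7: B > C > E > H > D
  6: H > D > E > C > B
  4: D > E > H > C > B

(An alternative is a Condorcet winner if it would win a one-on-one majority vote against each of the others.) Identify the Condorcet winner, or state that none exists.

none

Check each pair by majority over 17 ballots:
B–C: C 10–7.
B–D: D 10–7.
B vs E: E wins 10–7.
B vs H: H, 10–7.
C vs D: D, 10–7.
C vs E: E, 10–7.
C vs H: H wins 10–7.
D vs E: D, 10–7.
D–H: H 13–4.
E vs H: E, 11–6.
Each alternative drops at least one matchup (B loses to C; C loses to D; D loses to H; E loses to D; H loses to E); the cycle D beats E beats H beats D rules out a Condorcet winner.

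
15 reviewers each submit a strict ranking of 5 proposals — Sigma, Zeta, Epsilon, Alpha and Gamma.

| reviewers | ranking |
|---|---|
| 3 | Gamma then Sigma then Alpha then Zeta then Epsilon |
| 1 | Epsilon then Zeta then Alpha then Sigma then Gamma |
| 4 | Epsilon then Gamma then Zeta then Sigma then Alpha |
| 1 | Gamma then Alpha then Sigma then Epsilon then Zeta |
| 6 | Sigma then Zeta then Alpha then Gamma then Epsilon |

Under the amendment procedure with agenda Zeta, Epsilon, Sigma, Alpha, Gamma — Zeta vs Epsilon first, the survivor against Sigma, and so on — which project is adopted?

Gamma

Round 1: Zeta vs Epsilon — 9–6, Zeta advances.
Round 2: Zeta vs Sigma — 5–10, Sigma advances.
Round 3: Sigma vs Alpha — 13–2, Sigma advances.
Round 4: Sigma vs Gamma — 7–8, Gamma advances.
Gamma survives the agenda.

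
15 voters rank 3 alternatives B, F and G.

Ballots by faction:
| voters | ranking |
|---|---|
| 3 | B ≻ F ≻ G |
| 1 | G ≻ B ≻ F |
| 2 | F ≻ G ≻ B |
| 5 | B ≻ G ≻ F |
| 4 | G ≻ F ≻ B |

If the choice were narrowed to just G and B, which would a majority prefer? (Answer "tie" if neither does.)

Ballots ranking G above B: 1 + 2 + 4 = 7.
Ballots ranking B above G: 15 − 7 = 8.
B wins the head-to-head 8–7.

B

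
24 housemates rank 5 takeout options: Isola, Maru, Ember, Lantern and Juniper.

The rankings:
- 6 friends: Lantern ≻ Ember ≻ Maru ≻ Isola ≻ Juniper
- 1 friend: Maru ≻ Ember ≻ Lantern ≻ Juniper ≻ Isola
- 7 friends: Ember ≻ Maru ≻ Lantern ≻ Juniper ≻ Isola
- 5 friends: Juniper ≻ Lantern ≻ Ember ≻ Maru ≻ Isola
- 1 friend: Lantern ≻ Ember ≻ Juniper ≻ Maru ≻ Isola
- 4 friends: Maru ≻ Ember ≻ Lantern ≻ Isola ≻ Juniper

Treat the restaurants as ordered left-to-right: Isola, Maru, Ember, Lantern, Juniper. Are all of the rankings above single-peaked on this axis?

Axis positions: Isola=1, Maru=2, Ember=3, Lantern=4, Juniper=5.
Bloc 1 (peak Lantern at position 4): ranking walks positions 4-3-2-1-5, expanding outward from the peak — single-peaked.
Bloc 2 (peak Maru at position 2): ranking walks positions 2-3-4-5-1, expanding outward from the peak — single-peaked.
Bloc 3 (peak Ember at position 3): ranking walks positions 3-2-4-5-1, expanding outward from the peak — single-peaked.
Bloc 4 (peak Juniper at position 5): ranking walks positions 5-4-3-2-1, expanding outward from the peak — single-peaked.
Bloc 5 (peak Lantern at position 4): ranking walks positions 4-3-5-2-1, expanding outward from the peak — single-peaked.
Bloc 6 (peak Maru at position 2): ranking walks positions 2-3-4-1-5, expanding outward from the peak — single-peaked.
Every ranking is single-peaked on this axis.

yes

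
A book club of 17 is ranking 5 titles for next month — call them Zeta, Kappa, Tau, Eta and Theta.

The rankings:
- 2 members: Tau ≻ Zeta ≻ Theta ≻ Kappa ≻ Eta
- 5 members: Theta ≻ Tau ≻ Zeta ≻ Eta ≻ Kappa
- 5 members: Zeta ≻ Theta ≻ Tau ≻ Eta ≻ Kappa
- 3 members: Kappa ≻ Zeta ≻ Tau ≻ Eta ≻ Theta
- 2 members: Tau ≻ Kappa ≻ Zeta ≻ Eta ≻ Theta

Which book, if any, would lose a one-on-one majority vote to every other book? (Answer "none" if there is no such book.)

Head-to-head results (17 members):
Zeta vs Kappa: Zeta preferred on 2+5+5 = 12 ballots; Zeta wins 12–5.
Zeta vs Tau: 5+3 = 8 for Zeta, 9 for Tau — Tau by 9–8.
Zeta vs Eta: 2+5+5+3+2 = 17 for Zeta, 0 for Eta — Zeta by 17–0.
Zeta–Theta: Zeta 12–5.
Kappa vs Tau: Tau, 14–3.
Kappa vs Eta: Kappa preferred on 2+3+2 = 7 ballots; Eta wins 10–7.
Kappa vs Theta: 5 to 12, Theta.
Tau–Eta: Tau 17–0.
Tau vs Theta: Theta, 10–7.
Eta vs Theta: 5 to 12, Theta.
Kappa is beaten in every head-to-head and is the Condorcet loser.

Kappa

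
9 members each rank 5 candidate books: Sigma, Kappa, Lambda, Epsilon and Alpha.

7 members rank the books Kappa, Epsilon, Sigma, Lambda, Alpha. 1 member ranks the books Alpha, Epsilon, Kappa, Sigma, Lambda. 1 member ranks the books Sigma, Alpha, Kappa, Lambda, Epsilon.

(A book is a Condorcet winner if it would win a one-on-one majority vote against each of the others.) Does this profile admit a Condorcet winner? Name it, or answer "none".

Kappa

Head-to-head results (9 members):
Sigma vs Kappa: Kappa, 8–1.
Sigma vs Lambda: Sigma wins 9–0.
Sigma–Epsilon: Epsilon 8–1.
Sigma vs Alpha: Sigma wins 8–1.
Kappa vs Lambda: Kappa, 9–0.
Kappa vs Epsilon: Kappa wins 8–1.
Kappa vs Alpha: Kappa, 7–2.
Lambda–Epsilon: Epsilon 8–1.
Lambda–Alpha: Lambda 7–2.
Epsilon–Alpha: Epsilon 7–2.
Kappa wins every pairwise contest, so Kappa is the Condorcet winner.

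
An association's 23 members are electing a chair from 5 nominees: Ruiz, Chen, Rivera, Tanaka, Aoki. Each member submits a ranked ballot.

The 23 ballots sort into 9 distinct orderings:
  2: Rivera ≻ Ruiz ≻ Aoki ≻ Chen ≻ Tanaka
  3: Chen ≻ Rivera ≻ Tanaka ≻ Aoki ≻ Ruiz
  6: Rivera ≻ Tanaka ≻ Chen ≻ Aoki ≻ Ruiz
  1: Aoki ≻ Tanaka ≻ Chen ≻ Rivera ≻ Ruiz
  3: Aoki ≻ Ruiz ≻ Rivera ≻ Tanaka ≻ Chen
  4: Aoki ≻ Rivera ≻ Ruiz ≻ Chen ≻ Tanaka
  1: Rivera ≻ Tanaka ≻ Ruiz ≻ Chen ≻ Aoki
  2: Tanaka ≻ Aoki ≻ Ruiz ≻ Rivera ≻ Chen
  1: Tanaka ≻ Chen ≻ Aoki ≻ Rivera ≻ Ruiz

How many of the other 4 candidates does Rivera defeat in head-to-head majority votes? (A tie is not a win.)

4

Rivera against each rival (23 voters):
Rivera vs Ruiz: 18 to 5, Rivera.
Rivera vs Chen: Rivera wins 18–5.
Rivera–Tanaka: Rivera 19–4.
Rivera vs Aoki: 12 to 11, Rivera.
Rivera beats Ruiz, Chen, Tanaka, Aoki — 4 pairwise wins.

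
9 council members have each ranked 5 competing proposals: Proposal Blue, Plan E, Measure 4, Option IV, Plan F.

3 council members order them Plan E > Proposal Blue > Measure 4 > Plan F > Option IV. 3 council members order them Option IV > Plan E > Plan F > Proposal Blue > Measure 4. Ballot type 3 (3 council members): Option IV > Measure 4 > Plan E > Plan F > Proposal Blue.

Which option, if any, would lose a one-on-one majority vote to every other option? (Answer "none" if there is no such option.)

Head-to-head results (9 council members):
Proposal Blue vs Plan E: Proposal Blue preferred on 0 ballots; Plan E wins 9–0.
Proposal Blue vs Measure 4: Proposal Blue, 6–3.
Proposal Blue vs Option IV: 3 for Proposal Blue, 6 for Option IV — Option IV by 6–3.
Proposal Blue vs Plan F: 3 for Proposal Blue, 6 for Plan F — Plan F by 6–3.
Plan E vs Measure 4: Plan E is ranked higher on 3+3 = 6 ballots, Measure 4 on 3. Plan E wins 6–3.
Plan E–Option IV: Option IV 6–3.
Plan E vs Plan F: Plan E, 9–0.
Measure 4 vs Option IV: Option IV wins 6–3.
Measure 4 vs Plan F: Measure 4, 6–3.
Option IV vs Plan F: Option IV wins 6–3.
Each option has at least one pairwise win (Proposal Blue beats Measure 4; Plan E beats Proposal Blue; Measure 4 beats Plan F; Option IV beats Proposal Blue; Plan F beats Proposal Blue) — no Condorcet loser.

none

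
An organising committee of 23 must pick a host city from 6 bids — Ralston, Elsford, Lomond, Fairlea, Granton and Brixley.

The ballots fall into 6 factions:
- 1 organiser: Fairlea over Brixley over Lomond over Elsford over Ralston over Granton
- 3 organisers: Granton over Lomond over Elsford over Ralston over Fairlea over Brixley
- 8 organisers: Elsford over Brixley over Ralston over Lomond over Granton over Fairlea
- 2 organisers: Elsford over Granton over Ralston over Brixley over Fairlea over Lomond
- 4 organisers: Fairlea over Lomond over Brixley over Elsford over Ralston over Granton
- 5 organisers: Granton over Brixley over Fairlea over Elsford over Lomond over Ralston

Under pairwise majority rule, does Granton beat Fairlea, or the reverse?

Ballots ranking Granton above Fairlea: 3 + 8 + 2 + 5 = 18.
Ballots ranking Fairlea above Granton: 23 − 18 = 5.
Granton wins the head-to-head 18–5.

Granton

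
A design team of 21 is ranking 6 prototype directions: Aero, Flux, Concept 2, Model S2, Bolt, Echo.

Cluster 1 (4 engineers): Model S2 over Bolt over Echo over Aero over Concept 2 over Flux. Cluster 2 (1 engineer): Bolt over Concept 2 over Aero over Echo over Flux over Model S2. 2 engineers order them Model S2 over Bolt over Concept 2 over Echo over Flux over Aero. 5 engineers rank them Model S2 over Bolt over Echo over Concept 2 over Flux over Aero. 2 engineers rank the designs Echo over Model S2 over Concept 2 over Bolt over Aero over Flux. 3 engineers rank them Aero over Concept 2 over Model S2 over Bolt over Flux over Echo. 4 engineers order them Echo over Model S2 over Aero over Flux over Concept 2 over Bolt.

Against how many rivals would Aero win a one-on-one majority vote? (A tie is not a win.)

Aero against each rival (21 engineers):
Aero vs Flux: Aero wins 14–7.
Aero vs Concept 2: Aero preferred on 4+3+4 = 11 ballots; Aero wins 11–10.
Aero vs Model S2: Aero preferred on 1+3 = 4 ballots; Model S2 wins 17–4.
Aero vs Bolt: 3+4 = 7 for Aero, 14 for Bolt — Bolt by 14–7.
Aero vs Echo: 4 to 17, Echo.
Aero beats Flux, Concept 2; loses to Model S2, Bolt, Echo — 2 pairwise wins.

2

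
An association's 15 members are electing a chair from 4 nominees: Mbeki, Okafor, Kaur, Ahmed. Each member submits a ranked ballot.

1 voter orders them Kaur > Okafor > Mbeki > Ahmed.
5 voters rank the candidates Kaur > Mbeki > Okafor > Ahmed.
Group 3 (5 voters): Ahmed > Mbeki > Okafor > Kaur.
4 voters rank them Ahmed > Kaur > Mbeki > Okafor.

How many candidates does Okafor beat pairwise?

0

Okafor against each rival (15 voters):
Okafor vs Mbeki: Mbeki wins 14–1.
Okafor vs Kaur: Kaur, 10–5.
Okafor vs Ahmed: Okafor is ranked higher on 1+5 = 6 ballots, Ahmed on 9. Ahmed wins 9–6.
Okafor beats no one; loses to Mbeki, Kaur, Ahmed — 0 pairwise wins.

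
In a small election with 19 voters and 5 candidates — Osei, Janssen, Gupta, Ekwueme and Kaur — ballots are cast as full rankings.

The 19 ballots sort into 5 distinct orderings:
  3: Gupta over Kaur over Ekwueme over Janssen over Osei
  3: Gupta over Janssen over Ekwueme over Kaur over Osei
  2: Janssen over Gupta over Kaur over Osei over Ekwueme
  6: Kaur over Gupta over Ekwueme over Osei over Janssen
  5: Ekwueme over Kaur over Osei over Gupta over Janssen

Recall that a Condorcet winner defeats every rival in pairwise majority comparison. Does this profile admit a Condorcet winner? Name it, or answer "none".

Kaur

Head-to-head results (19 voters):
Osei vs Janssen: Osei, 11–8.
Osei–Gupta: Gupta 14–5.
Osei–Ekwueme: Ekwueme 17–2.
Osei vs Kaur: Kaur, 19–0.
Janssen vs Gupta: Gupta, 17–2.
Janssen vs Ekwueme: Ekwueme wins 14–5.
Janssen vs Kaur: Kaur, 14–5.
Gupta vs Ekwueme: Gupta wins 14–5.
Gupta vs Kaur: Kaur wins 11–8.
Ekwueme vs Kaur: Kaur wins 11–8.
Kaur beats each of Osei, Janssen, Gupta, Ekwueme — Kaur is the Condorcet winner.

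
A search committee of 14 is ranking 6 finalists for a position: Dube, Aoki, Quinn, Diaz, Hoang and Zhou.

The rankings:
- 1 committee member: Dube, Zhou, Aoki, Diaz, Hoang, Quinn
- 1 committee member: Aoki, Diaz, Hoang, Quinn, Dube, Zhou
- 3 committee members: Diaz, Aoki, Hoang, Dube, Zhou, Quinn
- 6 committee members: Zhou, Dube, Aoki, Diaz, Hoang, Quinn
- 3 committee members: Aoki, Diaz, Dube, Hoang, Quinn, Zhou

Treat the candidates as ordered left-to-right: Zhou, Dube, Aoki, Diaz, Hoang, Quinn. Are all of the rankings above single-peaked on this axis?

yes

Axis positions: Zhou=1, Dube=2, Aoki=3, Diaz=4, Hoang=5, Quinn=6.
Group 1 (peak Dube at position 2): ranking walks positions 2-1-3-4-5-6, expanding outward from the peak — single-peaked.
Group 2 (peak Aoki at position 3): ranking walks positions 3-4-5-6-2-1, expanding outward from the peak — single-peaked.
Group 3 (peak Diaz at position 4): ranking walks positions 4-3-5-2-1-6, expanding outward from the peak — single-peaked.
Group 4 (peak Zhou at position 1): ranking walks positions 1-2-3-4-5-6, expanding outward from the peak — single-peaked.
Group 5 (peak Aoki at position 3): ranking walks positions 3-4-2-5-6-1, expanding outward from the peak — single-peaked.
Every ranking is single-peaked on this axis.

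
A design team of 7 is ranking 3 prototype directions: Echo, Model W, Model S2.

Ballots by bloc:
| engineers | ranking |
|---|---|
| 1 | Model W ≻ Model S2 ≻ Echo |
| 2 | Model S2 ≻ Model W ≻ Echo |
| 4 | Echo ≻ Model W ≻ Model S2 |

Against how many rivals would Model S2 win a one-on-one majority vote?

Model S2 against each rival (7 engineers):
Model S2–Echo: Echo 4–3.
Model S2 vs Model W: Model S2 is ranked higher on 2 ballots, Model W on 5. Model W wins 5–2.
Model S2 beats no one; loses to Echo, Model W — 0 pairwise wins.

0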